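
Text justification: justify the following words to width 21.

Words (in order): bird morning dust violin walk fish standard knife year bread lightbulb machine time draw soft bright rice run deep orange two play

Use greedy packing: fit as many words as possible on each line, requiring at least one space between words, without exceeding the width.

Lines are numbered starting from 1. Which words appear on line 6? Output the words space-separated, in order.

Line 1: ['bird', 'morning', 'dust'] (min_width=17, slack=4)
Line 2: ['violin', 'walk', 'fish'] (min_width=16, slack=5)
Line 3: ['standard', 'knife', 'year'] (min_width=19, slack=2)
Line 4: ['bread', 'lightbulb'] (min_width=15, slack=6)
Line 5: ['machine', 'time', 'draw'] (min_width=17, slack=4)
Line 6: ['soft', 'bright', 'rice', 'run'] (min_width=20, slack=1)
Line 7: ['deep', 'orange', 'two', 'play'] (min_width=20, slack=1)

Answer: soft bright rice run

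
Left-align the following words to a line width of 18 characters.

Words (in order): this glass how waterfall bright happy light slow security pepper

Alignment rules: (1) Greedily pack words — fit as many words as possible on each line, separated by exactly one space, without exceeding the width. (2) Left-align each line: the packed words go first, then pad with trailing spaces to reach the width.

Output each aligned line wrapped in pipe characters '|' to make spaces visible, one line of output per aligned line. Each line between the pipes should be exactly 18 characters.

Line 1: ['this', 'glass', 'how'] (min_width=14, slack=4)
Line 2: ['waterfall', 'bright'] (min_width=16, slack=2)
Line 3: ['happy', 'light', 'slow'] (min_width=16, slack=2)
Line 4: ['security', 'pepper'] (min_width=15, slack=3)

Answer: |this glass how    |
|waterfall bright  |
|happy light slow  |
|security pepper   |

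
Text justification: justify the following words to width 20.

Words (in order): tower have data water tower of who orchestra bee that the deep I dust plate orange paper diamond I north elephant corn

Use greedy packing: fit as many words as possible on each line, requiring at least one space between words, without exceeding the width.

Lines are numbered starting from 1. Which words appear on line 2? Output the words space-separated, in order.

Answer: water tower of who

Derivation:
Line 1: ['tower', 'have', 'data'] (min_width=15, slack=5)
Line 2: ['water', 'tower', 'of', 'who'] (min_width=18, slack=2)
Line 3: ['orchestra', 'bee', 'that'] (min_width=18, slack=2)
Line 4: ['the', 'deep', 'I', 'dust'] (min_width=15, slack=5)
Line 5: ['plate', 'orange', 'paper'] (min_width=18, slack=2)
Line 6: ['diamond', 'I', 'north'] (min_width=15, slack=5)
Line 7: ['elephant', 'corn'] (min_width=13, slack=7)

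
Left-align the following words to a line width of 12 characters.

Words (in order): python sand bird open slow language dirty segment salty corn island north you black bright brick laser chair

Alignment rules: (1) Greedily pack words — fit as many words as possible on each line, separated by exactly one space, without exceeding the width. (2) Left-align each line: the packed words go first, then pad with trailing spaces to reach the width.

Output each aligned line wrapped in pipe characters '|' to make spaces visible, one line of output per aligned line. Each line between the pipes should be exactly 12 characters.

Line 1: ['python', 'sand'] (min_width=11, slack=1)
Line 2: ['bird', 'open'] (min_width=9, slack=3)
Line 3: ['slow'] (min_width=4, slack=8)
Line 4: ['language'] (min_width=8, slack=4)
Line 5: ['dirty'] (min_width=5, slack=7)
Line 6: ['segment'] (min_width=7, slack=5)
Line 7: ['salty', 'corn'] (min_width=10, slack=2)
Line 8: ['island', 'north'] (min_width=12, slack=0)
Line 9: ['you', 'black'] (min_width=9, slack=3)
Line 10: ['bright', 'brick'] (min_width=12, slack=0)
Line 11: ['laser', 'chair'] (min_width=11, slack=1)

Answer: |python sand |
|bird open   |
|slow        |
|language    |
|dirty       |
|segment     |
|salty corn  |
|island north|
|you black   |
|bright brick|
|laser chair |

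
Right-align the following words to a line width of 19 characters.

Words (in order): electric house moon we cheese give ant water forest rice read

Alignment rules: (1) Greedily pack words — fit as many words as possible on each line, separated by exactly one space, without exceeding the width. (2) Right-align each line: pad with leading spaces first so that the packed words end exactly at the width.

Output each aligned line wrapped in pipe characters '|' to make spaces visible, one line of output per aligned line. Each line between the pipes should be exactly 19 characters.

Answer: |electric house moon|
| we cheese give ant|
|  water forest rice|
|               read|

Derivation:
Line 1: ['electric', 'house', 'moon'] (min_width=19, slack=0)
Line 2: ['we', 'cheese', 'give', 'ant'] (min_width=18, slack=1)
Line 3: ['water', 'forest', 'rice'] (min_width=17, slack=2)
Line 4: ['read'] (min_width=4, slack=15)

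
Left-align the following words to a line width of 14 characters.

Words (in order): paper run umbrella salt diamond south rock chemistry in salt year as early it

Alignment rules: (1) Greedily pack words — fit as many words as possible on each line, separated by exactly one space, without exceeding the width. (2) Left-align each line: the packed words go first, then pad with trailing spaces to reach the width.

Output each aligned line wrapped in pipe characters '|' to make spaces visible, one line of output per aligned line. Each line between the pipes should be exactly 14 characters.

Answer: |paper run     |
|umbrella salt |
|diamond south |
|rock chemistry|
|in salt year  |
|as early it   |

Derivation:
Line 1: ['paper', 'run'] (min_width=9, slack=5)
Line 2: ['umbrella', 'salt'] (min_width=13, slack=1)
Line 3: ['diamond', 'south'] (min_width=13, slack=1)
Line 4: ['rock', 'chemistry'] (min_width=14, slack=0)
Line 5: ['in', 'salt', 'year'] (min_width=12, slack=2)
Line 6: ['as', 'early', 'it'] (min_width=11, slack=3)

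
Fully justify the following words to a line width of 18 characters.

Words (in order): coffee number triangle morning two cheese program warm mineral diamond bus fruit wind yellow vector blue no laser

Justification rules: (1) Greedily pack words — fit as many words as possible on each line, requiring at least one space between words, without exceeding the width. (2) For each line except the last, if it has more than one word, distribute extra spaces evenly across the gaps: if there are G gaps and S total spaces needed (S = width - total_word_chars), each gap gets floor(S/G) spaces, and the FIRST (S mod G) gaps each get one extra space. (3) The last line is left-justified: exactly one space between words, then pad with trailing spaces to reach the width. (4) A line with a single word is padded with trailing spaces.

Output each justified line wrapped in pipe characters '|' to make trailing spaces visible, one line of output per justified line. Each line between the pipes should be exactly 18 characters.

Answer: |coffee      number|
|triangle   morning|
|two cheese program|
|warm       mineral|
|diamond  bus fruit|
|wind yellow vector|
|blue no laser     |

Derivation:
Line 1: ['coffee', 'number'] (min_width=13, slack=5)
Line 2: ['triangle', 'morning'] (min_width=16, slack=2)
Line 3: ['two', 'cheese', 'program'] (min_width=18, slack=0)
Line 4: ['warm', 'mineral'] (min_width=12, slack=6)
Line 5: ['diamond', 'bus', 'fruit'] (min_width=17, slack=1)
Line 6: ['wind', 'yellow', 'vector'] (min_width=18, slack=0)
Line 7: ['blue', 'no', 'laser'] (min_width=13, slack=5)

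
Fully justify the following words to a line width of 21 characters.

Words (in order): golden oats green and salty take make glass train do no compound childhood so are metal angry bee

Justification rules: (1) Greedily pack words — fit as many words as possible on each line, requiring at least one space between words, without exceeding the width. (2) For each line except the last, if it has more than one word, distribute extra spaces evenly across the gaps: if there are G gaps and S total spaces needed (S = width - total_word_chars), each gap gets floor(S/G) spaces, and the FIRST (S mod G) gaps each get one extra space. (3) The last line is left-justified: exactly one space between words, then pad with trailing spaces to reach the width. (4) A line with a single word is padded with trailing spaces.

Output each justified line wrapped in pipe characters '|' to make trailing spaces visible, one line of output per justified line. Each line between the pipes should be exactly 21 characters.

Answer: |golden oats green and|
|salty take make glass|
|train  do no compound|
|childhood    so   are|
|metal angry bee      |

Derivation:
Line 1: ['golden', 'oats', 'green', 'and'] (min_width=21, slack=0)
Line 2: ['salty', 'take', 'make', 'glass'] (min_width=21, slack=0)
Line 3: ['train', 'do', 'no', 'compound'] (min_width=20, slack=1)
Line 4: ['childhood', 'so', 'are'] (min_width=16, slack=5)
Line 5: ['metal', 'angry', 'bee'] (min_width=15, slack=6)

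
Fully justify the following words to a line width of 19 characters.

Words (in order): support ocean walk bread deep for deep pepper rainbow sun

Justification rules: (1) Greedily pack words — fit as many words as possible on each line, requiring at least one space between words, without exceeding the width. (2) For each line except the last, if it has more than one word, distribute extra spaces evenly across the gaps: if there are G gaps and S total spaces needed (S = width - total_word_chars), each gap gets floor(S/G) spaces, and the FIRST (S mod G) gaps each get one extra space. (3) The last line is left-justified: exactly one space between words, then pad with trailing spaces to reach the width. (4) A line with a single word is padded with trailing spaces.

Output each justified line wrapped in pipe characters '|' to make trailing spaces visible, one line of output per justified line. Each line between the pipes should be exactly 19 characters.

Line 1: ['support', 'ocean', 'walk'] (min_width=18, slack=1)
Line 2: ['bread', 'deep', 'for', 'deep'] (min_width=19, slack=0)
Line 3: ['pepper', 'rainbow', 'sun'] (min_width=18, slack=1)

Answer: |support  ocean walk|
|bread deep for deep|
|pepper rainbow sun |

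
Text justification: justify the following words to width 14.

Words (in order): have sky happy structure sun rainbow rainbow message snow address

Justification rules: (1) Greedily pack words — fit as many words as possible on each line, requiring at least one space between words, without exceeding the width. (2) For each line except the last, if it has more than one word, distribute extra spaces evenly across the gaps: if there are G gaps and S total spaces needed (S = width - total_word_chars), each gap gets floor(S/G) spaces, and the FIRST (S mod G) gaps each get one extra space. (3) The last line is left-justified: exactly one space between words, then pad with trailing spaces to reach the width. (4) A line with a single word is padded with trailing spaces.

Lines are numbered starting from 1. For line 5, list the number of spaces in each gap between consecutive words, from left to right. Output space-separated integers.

Answer: 3

Derivation:
Line 1: ['have', 'sky', 'happy'] (min_width=14, slack=0)
Line 2: ['structure', 'sun'] (min_width=13, slack=1)
Line 3: ['rainbow'] (min_width=7, slack=7)
Line 4: ['rainbow'] (min_width=7, slack=7)
Line 5: ['message', 'snow'] (min_width=12, slack=2)
Line 6: ['address'] (min_width=7, slack=7)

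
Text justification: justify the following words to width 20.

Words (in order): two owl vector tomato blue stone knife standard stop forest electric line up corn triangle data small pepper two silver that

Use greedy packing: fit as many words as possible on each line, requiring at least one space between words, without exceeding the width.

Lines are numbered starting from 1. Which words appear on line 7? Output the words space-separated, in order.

Answer: two silver that

Derivation:
Line 1: ['two', 'owl', 'vector'] (min_width=14, slack=6)
Line 2: ['tomato', 'blue', 'stone'] (min_width=17, slack=3)
Line 3: ['knife', 'standard', 'stop'] (min_width=19, slack=1)
Line 4: ['forest', 'electric', 'line'] (min_width=20, slack=0)
Line 5: ['up', 'corn', 'triangle'] (min_width=16, slack=4)
Line 6: ['data', 'small', 'pepper'] (min_width=17, slack=3)
Line 7: ['two', 'silver', 'that'] (min_width=15, slack=5)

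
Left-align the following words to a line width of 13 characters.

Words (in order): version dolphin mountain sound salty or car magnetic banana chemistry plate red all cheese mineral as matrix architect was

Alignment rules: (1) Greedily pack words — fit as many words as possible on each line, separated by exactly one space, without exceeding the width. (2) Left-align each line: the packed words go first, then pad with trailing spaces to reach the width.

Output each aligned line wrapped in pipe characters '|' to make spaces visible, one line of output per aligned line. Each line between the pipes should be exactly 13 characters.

Answer: |version      |
|dolphin      |
|mountain     |
|sound salty  |
|or car       |
|magnetic     |
|banana       |
|chemistry    |
|plate red all|
|cheese       |
|mineral as   |
|matrix       |
|architect was|

Derivation:
Line 1: ['version'] (min_width=7, slack=6)
Line 2: ['dolphin'] (min_width=7, slack=6)
Line 3: ['mountain'] (min_width=8, slack=5)
Line 4: ['sound', 'salty'] (min_width=11, slack=2)
Line 5: ['or', 'car'] (min_width=6, slack=7)
Line 6: ['magnetic'] (min_width=8, slack=5)
Line 7: ['banana'] (min_width=6, slack=7)
Line 8: ['chemistry'] (min_width=9, slack=4)
Line 9: ['plate', 'red', 'all'] (min_width=13, slack=0)
Line 10: ['cheese'] (min_width=6, slack=7)
Line 11: ['mineral', 'as'] (min_width=10, slack=3)
Line 12: ['matrix'] (min_width=6, slack=7)
Line 13: ['architect', 'was'] (min_width=13, slack=0)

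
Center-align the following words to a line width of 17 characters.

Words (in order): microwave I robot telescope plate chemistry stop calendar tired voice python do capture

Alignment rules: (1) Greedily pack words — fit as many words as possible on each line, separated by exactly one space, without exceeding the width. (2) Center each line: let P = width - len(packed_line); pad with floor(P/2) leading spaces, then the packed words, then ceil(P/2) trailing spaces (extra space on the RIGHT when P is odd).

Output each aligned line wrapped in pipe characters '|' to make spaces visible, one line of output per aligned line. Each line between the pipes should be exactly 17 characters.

Answer: |microwave I robot|
| telescope plate |
| chemistry stop  |
| calendar tired  |
| voice python do |
|     capture     |

Derivation:
Line 1: ['microwave', 'I', 'robot'] (min_width=17, slack=0)
Line 2: ['telescope', 'plate'] (min_width=15, slack=2)
Line 3: ['chemistry', 'stop'] (min_width=14, slack=3)
Line 4: ['calendar', 'tired'] (min_width=14, slack=3)
Line 5: ['voice', 'python', 'do'] (min_width=15, slack=2)
Line 6: ['capture'] (min_width=7, slack=10)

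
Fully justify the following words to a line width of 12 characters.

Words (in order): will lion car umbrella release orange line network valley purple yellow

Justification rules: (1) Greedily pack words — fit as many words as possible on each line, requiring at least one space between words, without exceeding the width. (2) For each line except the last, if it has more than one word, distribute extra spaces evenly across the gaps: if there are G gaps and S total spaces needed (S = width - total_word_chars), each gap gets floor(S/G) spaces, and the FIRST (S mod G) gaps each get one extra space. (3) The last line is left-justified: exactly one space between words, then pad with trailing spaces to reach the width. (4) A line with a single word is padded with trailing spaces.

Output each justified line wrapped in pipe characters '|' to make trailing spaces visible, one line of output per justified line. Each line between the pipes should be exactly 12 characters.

Line 1: ['will', 'lion'] (min_width=9, slack=3)
Line 2: ['car', 'umbrella'] (min_width=12, slack=0)
Line 3: ['release'] (min_width=7, slack=5)
Line 4: ['orange', 'line'] (min_width=11, slack=1)
Line 5: ['network'] (min_width=7, slack=5)
Line 6: ['valley'] (min_width=6, slack=6)
Line 7: ['purple'] (min_width=6, slack=6)
Line 8: ['yellow'] (min_width=6, slack=6)

Answer: |will    lion|
|car umbrella|
|release     |
|orange  line|
|network     |
|valley      |
|purple      |
|yellow      |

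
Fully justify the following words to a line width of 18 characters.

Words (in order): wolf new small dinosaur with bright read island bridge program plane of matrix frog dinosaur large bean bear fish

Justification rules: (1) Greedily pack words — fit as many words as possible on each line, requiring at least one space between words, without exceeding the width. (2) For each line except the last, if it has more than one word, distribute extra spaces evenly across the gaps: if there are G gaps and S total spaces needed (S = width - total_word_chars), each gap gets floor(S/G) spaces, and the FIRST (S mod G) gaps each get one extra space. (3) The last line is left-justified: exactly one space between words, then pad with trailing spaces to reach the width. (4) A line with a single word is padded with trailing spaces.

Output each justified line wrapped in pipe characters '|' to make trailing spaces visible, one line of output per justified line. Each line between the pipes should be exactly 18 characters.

Answer: |wolf   new   small|
|dinosaur      with|
|bright read island|
|bridge     program|
|plane   of  matrix|
|frog      dinosaur|
|large   bean  bear|
|fish              |

Derivation:
Line 1: ['wolf', 'new', 'small'] (min_width=14, slack=4)
Line 2: ['dinosaur', 'with'] (min_width=13, slack=5)
Line 3: ['bright', 'read', 'island'] (min_width=18, slack=0)
Line 4: ['bridge', 'program'] (min_width=14, slack=4)
Line 5: ['plane', 'of', 'matrix'] (min_width=15, slack=3)
Line 6: ['frog', 'dinosaur'] (min_width=13, slack=5)
Line 7: ['large', 'bean', 'bear'] (min_width=15, slack=3)
Line 8: ['fish'] (min_width=4, slack=14)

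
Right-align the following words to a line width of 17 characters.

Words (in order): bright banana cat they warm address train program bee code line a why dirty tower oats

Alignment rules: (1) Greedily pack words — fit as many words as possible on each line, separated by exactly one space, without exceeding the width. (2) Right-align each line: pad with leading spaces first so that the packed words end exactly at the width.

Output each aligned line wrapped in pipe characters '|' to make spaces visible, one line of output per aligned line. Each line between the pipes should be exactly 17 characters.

Line 1: ['bright', 'banana', 'cat'] (min_width=17, slack=0)
Line 2: ['they', 'warm', 'address'] (min_width=17, slack=0)
Line 3: ['train', 'program', 'bee'] (min_width=17, slack=0)
Line 4: ['code', 'line', 'a', 'why'] (min_width=15, slack=2)
Line 5: ['dirty', 'tower', 'oats'] (min_width=16, slack=1)

Answer: |bright banana cat|
|they warm address|
|train program bee|
|  code line a why|
| dirty tower oats|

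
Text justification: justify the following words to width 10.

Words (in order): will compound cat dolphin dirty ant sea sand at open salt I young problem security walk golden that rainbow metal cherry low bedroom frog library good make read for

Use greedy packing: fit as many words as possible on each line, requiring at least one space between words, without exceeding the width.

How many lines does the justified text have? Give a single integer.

Line 1: ['will'] (min_width=4, slack=6)
Line 2: ['compound'] (min_width=8, slack=2)
Line 3: ['cat'] (min_width=3, slack=7)
Line 4: ['dolphin'] (min_width=7, slack=3)
Line 5: ['dirty', 'ant'] (min_width=9, slack=1)
Line 6: ['sea', 'sand'] (min_width=8, slack=2)
Line 7: ['at', 'open'] (min_width=7, slack=3)
Line 8: ['salt', 'I'] (min_width=6, slack=4)
Line 9: ['young'] (min_width=5, slack=5)
Line 10: ['problem'] (min_width=7, slack=3)
Line 11: ['security'] (min_width=8, slack=2)
Line 12: ['walk'] (min_width=4, slack=6)
Line 13: ['golden'] (min_width=6, slack=4)
Line 14: ['that'] (min_width=4, slack=6)
Line 15: ['rainbow'] (min_width=7, slack=3)
Line 16: ['metal'] (min_width=5, slack=5)
Line 17: ['cherry', 'low'] (min_width=10, slack=0)
Line 18: ['bedroom'] (min_width=7, slack=3)
Line 19: ['frog'] (min_width=4, slack=6)
Line 20: ['library'] (min_width=7, slack=3)
Line 21: ['good', 'make'] (min_width=9, slack=1)
Line 22: ['read', 'for'] (min_width=8, slack=2)
Total lines: 22

Answer: 22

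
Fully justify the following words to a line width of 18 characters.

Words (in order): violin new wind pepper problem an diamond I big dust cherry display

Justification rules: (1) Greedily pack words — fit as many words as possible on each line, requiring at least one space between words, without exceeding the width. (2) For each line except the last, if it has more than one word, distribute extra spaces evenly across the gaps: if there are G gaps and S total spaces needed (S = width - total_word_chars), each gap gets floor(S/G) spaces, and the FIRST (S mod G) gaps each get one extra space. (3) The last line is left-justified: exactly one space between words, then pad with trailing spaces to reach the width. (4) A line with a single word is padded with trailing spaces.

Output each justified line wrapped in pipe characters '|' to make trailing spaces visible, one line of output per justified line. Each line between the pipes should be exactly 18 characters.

Answer: |violin   new  wind|
|pepper  problem an|
|diamond I big dust|
|cherry display    |

Derivation:
Line 1: ['violin', 'new', 'wind'] (min_width=15, slack=3)
Line 2: ['pepper', 'problem', 'an'] (min_width=17, slack=1)
Line 3: ['diamond', 'I', 'big', 'dust'] (min_width=18, slack=0)
Line 4: ['cherry', 'display'] (min_width=14, slack=4)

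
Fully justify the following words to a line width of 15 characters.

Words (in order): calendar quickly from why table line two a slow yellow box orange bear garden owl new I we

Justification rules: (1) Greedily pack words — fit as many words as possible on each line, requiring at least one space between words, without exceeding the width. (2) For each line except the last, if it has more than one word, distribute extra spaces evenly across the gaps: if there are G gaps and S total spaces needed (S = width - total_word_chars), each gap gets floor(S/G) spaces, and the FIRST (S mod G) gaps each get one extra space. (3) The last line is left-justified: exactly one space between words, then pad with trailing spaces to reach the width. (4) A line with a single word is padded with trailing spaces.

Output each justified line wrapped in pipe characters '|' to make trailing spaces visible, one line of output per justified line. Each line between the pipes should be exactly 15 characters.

Answer: |calendar       |
|quickly    from|
|why  table line|
|two    a   slow|
|yellow      box|
|orange     bear|
|garden  owl new|
|I we           |

Derivation:
Line 1: ['calendar'] (min_width=8, slack=7)
Line 2: ['quickly', 'from'] (min_width=12, slack=3)
Line 3: ['why', 'table', 'line'] (min_width=14, slack=1)
Line 4: ['two', 'a', 'slow'] (min_width=10, slack=5)
Line 5: ['yellow', 'box'] (min_width=10, slack=5)
Line 6: ['orange', 'bear'] (min_width=11, slack=4)
Line 7: ['garden', 'owl', 'new'] (min_width=14, slack=1)
Line 8: ['I', 'we'] (min_width=4, slack=11)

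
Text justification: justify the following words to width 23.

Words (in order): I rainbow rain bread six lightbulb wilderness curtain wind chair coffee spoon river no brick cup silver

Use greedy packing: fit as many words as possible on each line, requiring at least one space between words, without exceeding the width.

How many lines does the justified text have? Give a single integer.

Line 1: ['I', 'rainbow', 'rain', 'bread'] (min_width=20, slack=3)
Line 2: ['six', 'lightbulb'] (min_width=13, slack=10)
Line 3: ['wilderness', 'curtain', 'wind'] (min_width=23, slack=0)
Line 4: ['chair', 'coffee', 'spoon'] (min_width=18, slack=5)
Line 5: ['river', 'no', 'brick', 'cup'] (min_width=18, slack=5)
Line 6: ['silver'] (min_width=6, slack=17)
Total lines: 6

Answer: 6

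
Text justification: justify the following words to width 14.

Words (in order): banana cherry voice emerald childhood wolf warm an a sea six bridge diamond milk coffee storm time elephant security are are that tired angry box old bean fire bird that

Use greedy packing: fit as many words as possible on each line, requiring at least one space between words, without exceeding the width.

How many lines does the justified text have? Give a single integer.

Answer: 13

Derivation:
Line 1: ['banana', 'cherry'] (min_width=13, slack=1)
Line 2: ['voice', 'emerald'] (min_width=13, slack=1)
Line 3: ['childhood', 'wolf'] (min_width=14, slack=0)
Line 4: ['warm', 'an', 'a', 'sea'] (min_width=13, slack=1)
Line 5: ['six', 'bridge'] (min_width=10, slack=4)
Line 6: ['diamond', 'milk'] (min_width=12, slack=2)
Line 7: ['coffee', 'storm'] (min_width=12, slack=2)
Line 8: ['time', 'elephant'] (min_width=13, slack=1)
Line 9: ['security', 'are'] (min_width=12, slack=2)
Line 10: ['are', 'that', 'tired'] (min_width=14, slack=0)
Line 11: ['angry', 'box', 'old'] (min_width=13, slack=1)
Line 12: ['bean', 'fire', 'bird'] (min_width=14, slack=0)
Line 13: ['that'] (min_width=4, slack=10)
Total lines: 13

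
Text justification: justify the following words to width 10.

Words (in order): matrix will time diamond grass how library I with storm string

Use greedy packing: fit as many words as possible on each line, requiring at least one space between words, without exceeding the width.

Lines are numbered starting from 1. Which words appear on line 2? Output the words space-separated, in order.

Line 1: ['matrix'] (min_width=6, slack=4)
Line 2: ['will', 'time'] (min_width=9, slack=1)
Line 3: ['diamond'] (min_width=7, slack=3)
Line 4: ['grass', 'how'] (min_width=9, slack=1)
Line 5: ['library', 'I'] (min_width=9, slack=1)
Line 6: ['with', 'storm'] (min_width=10, slack=0)
Line 7: ['string'] (min_width=6, slack=4)

Answer: will time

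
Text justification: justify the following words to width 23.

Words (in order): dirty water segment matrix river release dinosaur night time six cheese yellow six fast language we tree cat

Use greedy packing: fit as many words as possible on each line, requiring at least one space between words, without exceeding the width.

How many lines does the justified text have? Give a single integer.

Answer: 5

Derivation:
Line 1: ['dirty', 'water', 'segment'] (min_width=19, slack=4)
Line 2: ['matrix', 'river', 'release'] (min_width=20, slack=3)
Line 3: ['dinosaur', 'night', 'time', 'six'] (min_width=23, slack=0)
Line 4: ['cheese', 'yellow', 'six', 'fast'] (min_width=22, slack=1)
Line 5: ['language', 'we', 'tree', 'cat'] (min_width=20, slack=3)
Total lines: 5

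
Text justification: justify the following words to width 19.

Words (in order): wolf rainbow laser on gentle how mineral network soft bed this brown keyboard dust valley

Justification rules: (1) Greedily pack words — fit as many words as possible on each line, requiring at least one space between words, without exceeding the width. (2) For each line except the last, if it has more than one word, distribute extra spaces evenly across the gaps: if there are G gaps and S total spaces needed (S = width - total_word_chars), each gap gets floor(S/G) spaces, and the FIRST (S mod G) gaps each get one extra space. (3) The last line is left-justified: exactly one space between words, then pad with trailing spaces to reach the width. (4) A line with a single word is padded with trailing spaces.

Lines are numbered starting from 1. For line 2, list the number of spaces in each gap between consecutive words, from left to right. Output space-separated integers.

Line 1: ['wolf', 'rainbow', 'laser'] (min_width=18, slack=1)
Line 2: ['on', 'gentle', 'how'] (min_width=13, slack=6)
Line 3: ['mineral', 'network'] (min_width=15, slack=4)
Line 4: ['soft', 'bed', 'this', 'brown'] (min_width=19, slack=0)
Line 5: ['keyboard', 'dust'] (min_width=13, slack=6)
Line 6: ['valley'] (min_width=6, slack=13)

Answer: 4 4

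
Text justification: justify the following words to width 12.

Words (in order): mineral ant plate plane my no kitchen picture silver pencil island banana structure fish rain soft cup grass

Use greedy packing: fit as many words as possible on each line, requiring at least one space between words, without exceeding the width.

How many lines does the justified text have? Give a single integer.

Answer: 13

Derivation:
Line 1: ['mineral', 'ant'] (min_width=11, slack=1)
Line 2: ['plate', 'plane'] (min_width=11, slack=1)
Line 3: ['my', 'no'] (min_width=5, slack=7)
Line 4: ['kitchen'] (min_width=7, slack=5)
Line 5: ['picture'] (min_width=7, slack=5)
Line 6: ['silver'] (min_width=6, slack=6)
Line 7: ['pencil'] (min_width=6, slack=6)
Line 8: ['island'] (min_width=6, slack=6)
Line 9: ['banana'] (min_width=6, slack=6)
Line 10: ['structure'] (min_width=9, slack=3)
Line 11: ['fish', 'rain'] (min_width=9, slack=3)
Line 12: ['soft', 'cup'] (min_width=8, slack=4)
Line 13: ['grass'] (min_width=5, slack=7)
Total lines: 13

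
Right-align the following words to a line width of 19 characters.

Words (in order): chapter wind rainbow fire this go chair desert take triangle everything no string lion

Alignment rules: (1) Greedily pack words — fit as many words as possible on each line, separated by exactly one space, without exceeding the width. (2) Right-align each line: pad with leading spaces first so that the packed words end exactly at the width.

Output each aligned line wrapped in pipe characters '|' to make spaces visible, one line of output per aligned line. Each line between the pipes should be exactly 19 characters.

Answer: |       chapter wind|
|  rainbow fire this|
|    go chair desert|
|      take triangle|
|      everything no|
|        string lion|

Derivation:
Line 1: ['chapter', 'wind'] (min_width=12, slack=7)
Line 2: ['rainbow', 'fire', 'this'] (min_width=17, slack=2)
Line 3: ['go', 'chair', 'desert'] (min_width=15, slack=4)
Line 4: ['take', 'triangle'] (min_width=13, slack=6)
Line 5: ['everything', 'no'] (min_width=13, slack=6)
Line 6: ['string', 'lion'] (min_width=11, slack=8)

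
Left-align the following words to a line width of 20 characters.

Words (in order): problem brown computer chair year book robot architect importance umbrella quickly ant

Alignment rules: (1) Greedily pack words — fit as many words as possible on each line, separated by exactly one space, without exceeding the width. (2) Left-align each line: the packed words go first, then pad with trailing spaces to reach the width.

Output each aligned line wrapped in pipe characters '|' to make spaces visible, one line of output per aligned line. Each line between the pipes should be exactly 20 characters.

Answer: |problem brown       |
|computer chair year |
|book robot architect|
|importance umbrella |
|quickly ant         |

Derivation:
Line 1: ['problem', 'brown'] (min_width=13, slack=7)
Line 2: ['computer', 'chair', 'year'] (min_width=19, slack=1)
Line 3: ['book', 'robot', 'architect'] (min_width=20, slack=0)
Line 4: ['importance', 'umbrella'] (min_width=19, slack=1)
Line 5: ['quickly', 'ant'] (min_width=11, slack=9)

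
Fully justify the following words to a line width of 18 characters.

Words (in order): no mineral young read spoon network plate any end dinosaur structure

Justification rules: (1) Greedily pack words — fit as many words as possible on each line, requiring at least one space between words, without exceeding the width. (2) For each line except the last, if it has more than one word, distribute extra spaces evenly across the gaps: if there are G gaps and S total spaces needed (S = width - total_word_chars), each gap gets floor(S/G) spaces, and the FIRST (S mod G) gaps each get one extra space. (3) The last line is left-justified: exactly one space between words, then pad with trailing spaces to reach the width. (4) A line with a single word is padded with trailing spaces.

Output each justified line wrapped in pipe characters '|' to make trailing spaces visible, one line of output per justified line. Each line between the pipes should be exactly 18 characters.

Answer: |no  mineral  young|
|read spoon network|
|plate    any   end|
|dinosaur structure|

Derivation:
Line 1: ['no', 'mineral', 'young'] (min_width=16, slack=2)
Line 2: ['read', 'spoon', 'network'] (min_width=18, slack=0)
Line 3: ['plate', 'any', 'end'] (min_width=13, slack=5)
Line 4: ['dinosaur', 'structure'] (min_width=18, slack=0)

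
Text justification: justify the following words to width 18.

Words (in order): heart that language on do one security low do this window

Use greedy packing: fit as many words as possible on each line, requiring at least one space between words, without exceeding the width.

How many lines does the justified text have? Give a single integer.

Answer: 4

Derivation:
Line 1: ['heart', 'that'] (min_width=10, slack=8)
Line 2: ['language', 'on', 'do', 'one'] (min_width=18, slack=0)
Line 3: ['security', 'low', 'do'] (min_width=15, slack=3)
Line 4: ['this', 'window'] (min_width=11, slack=7)
Total lines: 4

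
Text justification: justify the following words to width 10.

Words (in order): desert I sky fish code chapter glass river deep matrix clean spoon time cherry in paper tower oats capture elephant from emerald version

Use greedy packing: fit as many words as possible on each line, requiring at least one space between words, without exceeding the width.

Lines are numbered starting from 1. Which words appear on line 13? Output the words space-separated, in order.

Answer: capture

Derivation:
Line 1: ['desert', 'I'] (min_width=8, slack=2)
Line 2: ['sky', 'fish'] (min_width=8, slack=2)
Line 3: ['code'] (min_width=4, slack=6)
Line 4: ['chapter'] (min_width=7, slack=3)
Line 5: ['glass'] (min_width=5, slack=5)
Line 6: ['river', 'deep'] (min_width=10, slack=0)
Line 7: ['matrix'] (min_width=6, slack=4)
Line 8: ['clean'] (min_width=5, slack=5)
Line 9: ['spoon', 'time'] (min_width=10, slack=0)
Line 10: ['cherry', 'in'] (min_width=9, slack=1)
Line 11: ['paper'] (min_width=5, slack=5)
Line 12: ['tower', 'oats'] (min_width=10, slack=0)
Line 13: ['capture'] (min_width=7, slack=3)
Line 14: ['elephant'] (min_width=8, slack=2)
Line 15: ['from'] (min_width=4, slack=6)
Line 16: ['emerald'] (min_width=7, slack=3)
Line 17: ['version'] (min_width=7, slack=3)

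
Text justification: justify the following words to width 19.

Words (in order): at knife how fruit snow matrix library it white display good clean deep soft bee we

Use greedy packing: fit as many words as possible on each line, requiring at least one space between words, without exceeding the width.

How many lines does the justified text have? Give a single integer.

Answer: 5

Derivation:
Line 1: ['at', 'knife', 'how', 'fruit'] (min_width=18, slack=1)
Line 2: ['snow', 'matrix', 'library'] (min_width=19, slack=0)
Line 3: ['it', 'white', 'display'] (min_width=16, slack=3)
Line 4: ['good', 'clean', 'deep'] (min_width=15, slack=4)
Line 5: ['soft', 'bee', 'we'] (min_width=11, slack=8)
Total lines: 5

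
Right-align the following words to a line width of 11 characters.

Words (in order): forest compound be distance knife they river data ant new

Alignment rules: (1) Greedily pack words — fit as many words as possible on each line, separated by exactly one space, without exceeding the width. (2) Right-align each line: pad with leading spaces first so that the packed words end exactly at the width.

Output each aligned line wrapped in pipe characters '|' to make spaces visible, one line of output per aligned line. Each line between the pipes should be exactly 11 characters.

Line 1: ['forest'] (min_width=6, slack=5)
Line 2: ['compound', 'be'] (min_width=11, slack=0)
Line 3: ['distance'] (min_width=8, slack=3)
Line 4: ['knife', 'they'] (min_width=10, slack=1)
Line 5: ['river', 'data'] (min_width=10, slack=1)
Line 6: ['ant', 'new'] (min_width=7, slack=4)

Answer: |     forest|
|compound be|
|   distance|
| knife they|
| river data|
|    ant new|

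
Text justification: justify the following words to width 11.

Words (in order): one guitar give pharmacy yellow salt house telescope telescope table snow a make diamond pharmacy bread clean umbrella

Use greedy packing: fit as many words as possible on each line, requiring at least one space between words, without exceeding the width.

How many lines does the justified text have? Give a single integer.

Line 1: ['one', 'guitar'] (min_width=10, slack=1)
Line 2: ['give'] (min_width=4, slack=7)
Line 3: ['pharmacy'] (min_width=8, slack=3)
Line 4: ['yellow', 'salt'] (min_width=11, slack=0)
Line 5: ['house'] (min_width=5, slack=6)
Line 6: ['telescope'] (min_width=9, slack=2)
Line 7: ['telescope'] (min_width=9, slack=2)
Line 8: ['table', 'snow'] (min_width=10, slack=1)
Line 9: ['a', 'make'] (min_width=6, slack=5)
Line 10: ['diamond'] (min_width=7, slack=4)
Line 11: ['pharmacy'] (min_width=8, slack=3)
Line 12: ['bread', 'clean'] (min_width=11, slack=0)
Line 13: ['umbrella'] (min_width=8, slack=3)
Total lines: 13

Answer: 13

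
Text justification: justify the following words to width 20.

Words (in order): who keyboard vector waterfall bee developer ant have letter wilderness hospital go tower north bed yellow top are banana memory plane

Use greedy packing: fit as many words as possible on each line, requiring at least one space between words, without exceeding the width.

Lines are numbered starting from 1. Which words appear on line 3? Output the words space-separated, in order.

Answer: developer ant have

Derivation:
Line 1: ['who', 'keyboard', 'vector'] (min_width=19, slack=1)
Line 2: ['waterfall', 'bee'] (min_width=13, slack=7)
Line 3: ['developer', 'ant', 'have'] (min_width=18, slack=2)
Line 4: ['letter', 'wilderness'] (min_width=17, slack=3)
Line 5: ['hospital', 'go', 'tower'] (min_width=17, slack=3)
Line 6: ['north', 'bed', 'yellow', 'top'] (min_width=20, slack=0)
Line 7: ['are', 'banana', 'memory'] (min_width=17, slack=3)
Line 8: ['plane'] (min_width=5, slack=15)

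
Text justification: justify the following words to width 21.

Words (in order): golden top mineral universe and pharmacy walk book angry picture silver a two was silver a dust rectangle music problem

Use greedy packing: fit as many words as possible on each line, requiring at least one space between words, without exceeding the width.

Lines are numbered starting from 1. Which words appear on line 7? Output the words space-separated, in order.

Line 1: ['golden', 'top', 'mineral'] (min_width=18, slack=3)
Line 2: ['universe', 'and', 'pharmacy'] (min_width=21, slack=0)
Line 3: ['walk', 'book', 'angry'] (min_width=15, slack=6)
Line 4: ['picture', 'silver', 'a', 'two'] (min_width=20, slack=1)
Line 5: ['was', 'silver', 'a', 'dust'] (min_width=17, slack=4)
Line 6: ['rectangle', 'music'] (min_width=15, slack=6)
Line 7: ['problem'] (min_width=7, slack=14)

Answer: problem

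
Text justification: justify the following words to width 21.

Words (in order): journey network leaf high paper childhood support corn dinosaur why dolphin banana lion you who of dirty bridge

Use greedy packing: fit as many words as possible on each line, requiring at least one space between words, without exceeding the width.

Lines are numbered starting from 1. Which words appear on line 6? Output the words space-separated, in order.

Line 1: ['journey', 'network', 'leaf'] (min_width=20, slack=1)
Line 2: ['high', 'paper', 'childhood'] (min_width=20, slack=1)
Line 3: ['support', 'corn', 'dinosaur'] (min_width=21, slack=0)
Line 4: ['why', 'dolphin', 'banana'] (min_width=18, slack=3)
Line 5: ['lion', 'you', 'who', 'of', 'dirty'] (min_width=21, slack=0)
Line 6: ['bridge'] (min_width=6, slack=15)

Answer: bridge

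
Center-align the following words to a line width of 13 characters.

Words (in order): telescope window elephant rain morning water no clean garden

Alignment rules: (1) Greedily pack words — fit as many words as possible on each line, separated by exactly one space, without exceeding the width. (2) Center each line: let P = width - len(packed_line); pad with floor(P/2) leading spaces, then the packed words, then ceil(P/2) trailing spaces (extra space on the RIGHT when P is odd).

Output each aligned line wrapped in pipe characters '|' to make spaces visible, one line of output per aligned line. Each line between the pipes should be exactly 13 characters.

Answer: |  telescope  |
|   window    |
|elephant rain|
|morning water|
|  no clean   |
|   garden    |

Derivation:
Line 1: ['telescope'] (min_width=9, slack=4)
Line 2: ['window'] (min_width=6, slack=7)
Line 3: ['elephant', 'rain'] (min_width=13, slack=0)
Line 4: ['morning', 'water'] (min_width=13, slack=0)
Line 5: ['no', 'clean'] (min_width=8, slack=5)
Line 6: ['garden'] (min_width=6, slack=7)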